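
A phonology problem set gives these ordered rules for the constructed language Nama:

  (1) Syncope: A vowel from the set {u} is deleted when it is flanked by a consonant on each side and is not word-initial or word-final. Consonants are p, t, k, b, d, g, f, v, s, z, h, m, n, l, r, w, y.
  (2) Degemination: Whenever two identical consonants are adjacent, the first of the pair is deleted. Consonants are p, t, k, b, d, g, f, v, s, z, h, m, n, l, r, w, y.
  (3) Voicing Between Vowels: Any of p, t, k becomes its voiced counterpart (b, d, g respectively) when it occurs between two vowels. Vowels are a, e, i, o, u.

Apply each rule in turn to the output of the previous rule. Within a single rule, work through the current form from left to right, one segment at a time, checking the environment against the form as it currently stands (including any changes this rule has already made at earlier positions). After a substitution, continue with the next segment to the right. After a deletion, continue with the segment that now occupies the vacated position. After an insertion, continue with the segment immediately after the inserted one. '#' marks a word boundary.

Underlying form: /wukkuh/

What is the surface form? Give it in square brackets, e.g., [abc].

[wkh]

(1) Syncope: [wukkuh] → [wkkh]
(2) Degemination: [wkkh] → [wkh]
(3) Voicing Between Vowels: no change — [wkh]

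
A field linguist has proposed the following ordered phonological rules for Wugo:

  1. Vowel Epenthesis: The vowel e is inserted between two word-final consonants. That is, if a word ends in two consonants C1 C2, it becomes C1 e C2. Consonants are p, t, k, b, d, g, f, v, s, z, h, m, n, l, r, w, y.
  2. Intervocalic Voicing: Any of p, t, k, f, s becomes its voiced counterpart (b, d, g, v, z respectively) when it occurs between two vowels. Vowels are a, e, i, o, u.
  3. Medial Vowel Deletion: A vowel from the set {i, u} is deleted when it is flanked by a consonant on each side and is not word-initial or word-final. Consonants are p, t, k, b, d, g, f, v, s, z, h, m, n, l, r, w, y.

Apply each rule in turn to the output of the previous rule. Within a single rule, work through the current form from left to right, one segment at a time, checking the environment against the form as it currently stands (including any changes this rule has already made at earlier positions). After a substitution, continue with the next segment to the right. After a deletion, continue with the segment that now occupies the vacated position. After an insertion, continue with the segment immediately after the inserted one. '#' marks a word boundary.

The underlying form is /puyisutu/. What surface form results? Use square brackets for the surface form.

[pyzdu]

1 Vowel Epenthesis: no change — [puyisutu]
2 Intervocalic Voicing: [puyisutu] → [puyizudu]
3 Medial Vowel Deletion: [puyizudu] → [pyzdu]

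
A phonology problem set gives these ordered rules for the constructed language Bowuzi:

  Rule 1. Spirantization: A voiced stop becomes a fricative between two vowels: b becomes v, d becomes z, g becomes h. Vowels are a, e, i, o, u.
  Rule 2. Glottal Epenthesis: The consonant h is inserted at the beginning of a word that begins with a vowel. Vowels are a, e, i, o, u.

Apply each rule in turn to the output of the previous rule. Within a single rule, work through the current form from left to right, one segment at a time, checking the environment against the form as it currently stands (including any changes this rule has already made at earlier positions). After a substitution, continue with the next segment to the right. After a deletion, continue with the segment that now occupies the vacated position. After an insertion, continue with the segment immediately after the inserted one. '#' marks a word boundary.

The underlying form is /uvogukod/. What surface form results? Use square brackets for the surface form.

Rule 1 Spirantization: [uvogukod] → [uvohukod]
Rule 2 Glottal Epenthesis: [uvohukod] → [huvohukod]

[huvohukod]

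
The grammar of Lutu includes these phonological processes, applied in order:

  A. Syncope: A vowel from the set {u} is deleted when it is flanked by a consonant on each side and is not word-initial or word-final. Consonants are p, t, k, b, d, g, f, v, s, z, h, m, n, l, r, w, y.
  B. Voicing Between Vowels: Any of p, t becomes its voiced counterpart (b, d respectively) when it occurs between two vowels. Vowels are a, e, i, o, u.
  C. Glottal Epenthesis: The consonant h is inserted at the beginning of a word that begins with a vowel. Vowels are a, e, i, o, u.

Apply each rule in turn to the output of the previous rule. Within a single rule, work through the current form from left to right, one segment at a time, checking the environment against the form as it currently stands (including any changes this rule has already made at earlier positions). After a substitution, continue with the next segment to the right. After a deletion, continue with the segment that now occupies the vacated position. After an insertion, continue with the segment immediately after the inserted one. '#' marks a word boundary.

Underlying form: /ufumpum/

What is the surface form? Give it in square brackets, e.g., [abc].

A Syncope: [ufumpum] → [ufmpm]
B Voicing Between Vowels: no change — [ufmpm]
C Glottal Epenthesis: [ufmpm] → [hufmpm]

[hufmpm]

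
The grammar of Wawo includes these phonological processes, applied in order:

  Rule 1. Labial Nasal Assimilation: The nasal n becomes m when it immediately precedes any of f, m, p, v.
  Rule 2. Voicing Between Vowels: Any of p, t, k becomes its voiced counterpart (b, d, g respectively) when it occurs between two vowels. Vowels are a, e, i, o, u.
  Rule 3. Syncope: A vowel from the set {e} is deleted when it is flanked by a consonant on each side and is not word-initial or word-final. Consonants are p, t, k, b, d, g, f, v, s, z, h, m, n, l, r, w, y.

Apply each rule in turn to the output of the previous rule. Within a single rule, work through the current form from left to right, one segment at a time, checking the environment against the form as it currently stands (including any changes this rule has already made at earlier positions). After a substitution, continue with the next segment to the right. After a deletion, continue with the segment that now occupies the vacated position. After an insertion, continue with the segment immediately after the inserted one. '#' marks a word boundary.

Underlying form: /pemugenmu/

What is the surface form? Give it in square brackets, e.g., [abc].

Rule 1 Labial Nasal Assimilation: [pemugenmu] → [pemugemmu]
Rule 2 Voicing Between Vowels: no change — [pemugemmu]
Rule 3 Syncope: [pemugemmu] → [pmugmmu]

[pmugmmu]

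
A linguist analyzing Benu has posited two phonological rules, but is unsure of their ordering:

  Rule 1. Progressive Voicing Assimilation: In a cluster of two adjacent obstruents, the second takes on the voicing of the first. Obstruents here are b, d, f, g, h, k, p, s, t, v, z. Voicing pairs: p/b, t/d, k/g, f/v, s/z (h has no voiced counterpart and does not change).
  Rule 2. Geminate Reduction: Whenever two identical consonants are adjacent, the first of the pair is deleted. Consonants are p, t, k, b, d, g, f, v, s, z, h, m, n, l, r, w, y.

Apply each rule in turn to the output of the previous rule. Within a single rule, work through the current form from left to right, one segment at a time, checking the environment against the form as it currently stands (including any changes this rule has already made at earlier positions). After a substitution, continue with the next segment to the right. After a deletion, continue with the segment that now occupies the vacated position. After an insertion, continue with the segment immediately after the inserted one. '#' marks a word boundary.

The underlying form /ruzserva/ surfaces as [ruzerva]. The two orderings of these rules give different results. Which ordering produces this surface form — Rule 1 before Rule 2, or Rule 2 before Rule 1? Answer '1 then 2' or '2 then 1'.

Order 1 then 2:
  1 Progressive Voicing Assimilation: [ruzserva] → [ruzzerva]
  2 Geminate Reduction: [ruzzerva] → [ruzerva]
  result: [ruzerva]
Order 2 then 1:
  2 Geminate Reduction: no change — [ruzserva]
  1 Progressive Voicing Assimilation: [ruzserva] → [ruzzerva]
  result: [ruzzerva]

1 then 2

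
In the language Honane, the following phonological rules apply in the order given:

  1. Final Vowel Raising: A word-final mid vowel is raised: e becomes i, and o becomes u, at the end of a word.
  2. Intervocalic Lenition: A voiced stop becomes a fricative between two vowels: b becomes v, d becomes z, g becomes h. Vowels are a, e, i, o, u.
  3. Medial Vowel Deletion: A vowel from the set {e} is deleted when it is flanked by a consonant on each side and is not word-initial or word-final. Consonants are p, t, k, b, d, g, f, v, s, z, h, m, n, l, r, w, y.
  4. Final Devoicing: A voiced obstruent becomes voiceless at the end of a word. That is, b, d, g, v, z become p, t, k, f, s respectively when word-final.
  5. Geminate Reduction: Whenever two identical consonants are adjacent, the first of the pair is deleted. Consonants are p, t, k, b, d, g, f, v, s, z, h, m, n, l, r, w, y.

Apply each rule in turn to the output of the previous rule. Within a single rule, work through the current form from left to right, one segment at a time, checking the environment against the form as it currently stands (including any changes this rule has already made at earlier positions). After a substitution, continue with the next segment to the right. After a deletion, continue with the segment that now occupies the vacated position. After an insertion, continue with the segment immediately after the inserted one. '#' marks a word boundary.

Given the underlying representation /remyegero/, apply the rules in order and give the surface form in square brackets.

1 Final Vowel Raising: [remyegero] → [remyegeru]
2 Intervocalic Lenition: [remyegeru] → [remyeheru]
3 Medial Vowel Deletion: [remyeheru] → [rmyhru]
4 Final Devoicing: no change — [rmyhru]
5 Geminate Reduction: no change — [rmyhru]

[rmyhru]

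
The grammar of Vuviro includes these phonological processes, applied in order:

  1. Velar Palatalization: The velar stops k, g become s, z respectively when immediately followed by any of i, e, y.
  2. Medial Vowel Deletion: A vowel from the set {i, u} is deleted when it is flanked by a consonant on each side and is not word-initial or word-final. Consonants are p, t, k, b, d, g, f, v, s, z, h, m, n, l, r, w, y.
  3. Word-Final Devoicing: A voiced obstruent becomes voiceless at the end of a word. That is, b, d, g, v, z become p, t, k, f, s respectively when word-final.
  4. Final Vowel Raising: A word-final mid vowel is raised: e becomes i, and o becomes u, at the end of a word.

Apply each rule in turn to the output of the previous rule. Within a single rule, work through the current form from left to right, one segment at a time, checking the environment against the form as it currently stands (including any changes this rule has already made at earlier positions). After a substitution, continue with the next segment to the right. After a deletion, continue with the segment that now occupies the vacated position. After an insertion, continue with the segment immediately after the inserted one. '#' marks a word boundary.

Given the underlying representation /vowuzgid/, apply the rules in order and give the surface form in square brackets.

[vowzzt]

1 Velar Palatalization: [vowuzgid] → [vowuzzid]
2 Medial Vowel Deletion: [vowuzzid] → [vowzzd]
3 Word-Final Devoicing: [vowzzd] → [vowzzt]
4 Final Vowel Raising: no change — [vowzzt]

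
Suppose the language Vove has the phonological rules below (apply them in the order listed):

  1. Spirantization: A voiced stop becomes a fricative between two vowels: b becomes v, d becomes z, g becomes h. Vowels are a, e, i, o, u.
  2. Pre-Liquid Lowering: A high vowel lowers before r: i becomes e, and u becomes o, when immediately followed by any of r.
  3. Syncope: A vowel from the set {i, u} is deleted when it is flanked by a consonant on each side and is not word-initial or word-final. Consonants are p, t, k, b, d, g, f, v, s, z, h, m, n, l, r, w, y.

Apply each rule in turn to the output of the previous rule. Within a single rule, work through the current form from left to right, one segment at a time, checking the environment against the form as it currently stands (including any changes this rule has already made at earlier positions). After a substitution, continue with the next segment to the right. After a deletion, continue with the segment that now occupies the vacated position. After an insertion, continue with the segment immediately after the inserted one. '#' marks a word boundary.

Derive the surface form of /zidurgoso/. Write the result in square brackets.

[zzorgoso]

1 Spirantization: [zidurgoso] → [zizurgoso]
2 Pre-Liquid Lowering: [zizurgoso] → [zizorgoso]
3 Syncope: [zizorgoso] → [zzorgoso]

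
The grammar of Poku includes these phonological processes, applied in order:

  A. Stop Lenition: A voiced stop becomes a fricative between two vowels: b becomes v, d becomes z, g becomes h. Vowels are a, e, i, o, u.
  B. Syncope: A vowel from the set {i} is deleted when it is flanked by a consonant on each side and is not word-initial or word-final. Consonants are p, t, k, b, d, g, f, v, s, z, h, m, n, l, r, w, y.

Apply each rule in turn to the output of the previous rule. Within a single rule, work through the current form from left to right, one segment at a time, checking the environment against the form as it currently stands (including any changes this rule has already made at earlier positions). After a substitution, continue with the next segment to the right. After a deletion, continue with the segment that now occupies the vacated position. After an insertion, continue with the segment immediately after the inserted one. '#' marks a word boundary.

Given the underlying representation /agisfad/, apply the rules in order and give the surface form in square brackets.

[ahsfad]

A Stop Lenition: [agisfad] → [ahisfad]
B Syncope: [ahisfad] → [ahsfad]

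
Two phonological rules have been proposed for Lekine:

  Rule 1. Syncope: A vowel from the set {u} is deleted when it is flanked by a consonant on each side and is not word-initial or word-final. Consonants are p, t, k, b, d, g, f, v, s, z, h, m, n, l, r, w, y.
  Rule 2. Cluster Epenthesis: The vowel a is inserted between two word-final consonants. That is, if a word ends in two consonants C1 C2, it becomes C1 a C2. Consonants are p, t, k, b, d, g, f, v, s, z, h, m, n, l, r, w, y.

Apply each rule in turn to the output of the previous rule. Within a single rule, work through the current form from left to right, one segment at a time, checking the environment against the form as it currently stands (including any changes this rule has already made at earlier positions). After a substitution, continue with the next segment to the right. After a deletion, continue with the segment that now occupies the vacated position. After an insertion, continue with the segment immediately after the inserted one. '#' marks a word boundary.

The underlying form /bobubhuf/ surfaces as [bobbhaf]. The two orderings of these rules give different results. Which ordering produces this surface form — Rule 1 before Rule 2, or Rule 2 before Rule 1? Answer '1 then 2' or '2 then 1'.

Order 1 then 2:
  1 Syncope: [bobubhuf] → [bobbhf]
  2 Cluster Epenthesis: [bobbhf] → [bobbhaf]
  result: [bobbhaf]
Order 2 then 1:
  2 Cluster Epenthesis: no change — [bobubhuf]
  1 Syncope: [bobubhuf] → [bobbhf]
  result: [bobbhf]

1 then 2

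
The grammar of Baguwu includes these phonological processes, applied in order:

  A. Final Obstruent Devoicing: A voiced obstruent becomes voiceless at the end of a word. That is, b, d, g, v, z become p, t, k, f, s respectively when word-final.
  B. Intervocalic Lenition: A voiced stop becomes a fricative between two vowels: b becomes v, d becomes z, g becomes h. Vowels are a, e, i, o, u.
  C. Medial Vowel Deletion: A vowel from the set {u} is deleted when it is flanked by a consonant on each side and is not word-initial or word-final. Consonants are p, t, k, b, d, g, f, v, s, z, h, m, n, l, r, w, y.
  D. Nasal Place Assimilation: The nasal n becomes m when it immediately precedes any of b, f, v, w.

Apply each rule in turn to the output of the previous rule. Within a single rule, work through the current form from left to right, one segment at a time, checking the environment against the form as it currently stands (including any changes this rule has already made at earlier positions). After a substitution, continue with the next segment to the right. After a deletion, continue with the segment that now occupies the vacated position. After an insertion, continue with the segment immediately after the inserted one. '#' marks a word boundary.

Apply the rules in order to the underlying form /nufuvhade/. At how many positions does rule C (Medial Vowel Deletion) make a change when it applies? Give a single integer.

2

A Final Obstruent Devoicing: no change — [nufuvhade]
B Intervocalic Lenition: [nufuvhade] → [nufuvhaze]
C Medial Vowel Deletion: [nufuvhaze] → [nfvhaze]
D Nasal Place Assimilation: [nfvhaze] → [mfvhaze]
Rule C changed 2 position(s).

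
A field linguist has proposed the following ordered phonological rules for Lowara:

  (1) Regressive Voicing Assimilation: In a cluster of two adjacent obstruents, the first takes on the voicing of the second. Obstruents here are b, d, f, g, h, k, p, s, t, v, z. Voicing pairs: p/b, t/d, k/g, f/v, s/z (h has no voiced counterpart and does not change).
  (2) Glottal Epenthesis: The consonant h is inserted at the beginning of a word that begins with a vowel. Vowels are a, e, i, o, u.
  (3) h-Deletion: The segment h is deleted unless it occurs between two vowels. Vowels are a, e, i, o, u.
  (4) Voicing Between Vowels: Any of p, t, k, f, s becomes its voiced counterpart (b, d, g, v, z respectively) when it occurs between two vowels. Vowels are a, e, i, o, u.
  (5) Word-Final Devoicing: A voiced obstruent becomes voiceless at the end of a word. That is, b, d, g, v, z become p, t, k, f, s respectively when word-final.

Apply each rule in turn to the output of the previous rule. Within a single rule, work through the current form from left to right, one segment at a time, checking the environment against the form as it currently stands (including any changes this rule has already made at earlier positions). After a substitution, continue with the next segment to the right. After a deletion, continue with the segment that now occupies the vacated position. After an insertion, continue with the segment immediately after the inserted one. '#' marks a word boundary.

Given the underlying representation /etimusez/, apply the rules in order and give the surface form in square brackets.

[edimuzes]

(1) Regressive Voicing Assimilation: no change — [etimusez]
(2) Glottal Epenthesis: [etimusez] → [hetimusez]
(3) h-Deletion: [hetimusez] → [etimusez]
(4) Voicing Between Vowels: [etimusez] → [edimuzez]
(5) Word-Final Devoicing: [edimuzez] → [edimuzes]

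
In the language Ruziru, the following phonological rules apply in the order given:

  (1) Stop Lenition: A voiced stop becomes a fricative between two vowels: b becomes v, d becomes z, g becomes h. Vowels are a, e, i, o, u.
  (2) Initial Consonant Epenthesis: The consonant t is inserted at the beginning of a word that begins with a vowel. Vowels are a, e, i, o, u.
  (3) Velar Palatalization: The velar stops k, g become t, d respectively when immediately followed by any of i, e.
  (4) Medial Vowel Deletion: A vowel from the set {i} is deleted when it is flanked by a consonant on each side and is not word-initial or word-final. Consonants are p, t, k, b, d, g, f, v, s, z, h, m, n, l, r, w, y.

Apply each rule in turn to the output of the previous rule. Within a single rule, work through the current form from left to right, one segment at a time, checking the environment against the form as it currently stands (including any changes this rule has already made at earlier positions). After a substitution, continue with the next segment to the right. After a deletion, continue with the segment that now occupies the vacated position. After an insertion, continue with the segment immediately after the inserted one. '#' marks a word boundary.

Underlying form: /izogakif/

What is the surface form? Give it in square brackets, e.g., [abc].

[tzohatf]

(1) Stop Lenition: [izogakif] → [izohakif]
(2) Initial Consonant Epenthesis: [izohakif] → [tizohakif]
(3) Velar Palatalization: [tizohakif] → [tizohatif]
(4) Medial Vowel Deletion: [tizohatif] → [tzohatf]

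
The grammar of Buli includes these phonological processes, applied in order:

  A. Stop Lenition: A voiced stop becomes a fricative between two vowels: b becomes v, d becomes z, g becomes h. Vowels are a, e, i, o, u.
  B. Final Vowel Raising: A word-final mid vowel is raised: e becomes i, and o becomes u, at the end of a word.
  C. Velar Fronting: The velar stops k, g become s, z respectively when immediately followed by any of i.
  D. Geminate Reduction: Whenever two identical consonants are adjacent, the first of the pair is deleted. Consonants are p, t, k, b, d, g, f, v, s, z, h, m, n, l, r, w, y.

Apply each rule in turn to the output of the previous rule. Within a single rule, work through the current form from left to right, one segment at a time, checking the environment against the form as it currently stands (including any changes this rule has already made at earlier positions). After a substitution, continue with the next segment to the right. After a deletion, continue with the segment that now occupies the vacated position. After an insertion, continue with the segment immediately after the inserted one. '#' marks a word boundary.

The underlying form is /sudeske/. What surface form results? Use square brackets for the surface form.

[suzesi]

A Stop Lenition: [sudeske] → [suzeske]
B Final Vowel Raising: [suzeske] → [suzeski]
C Velar Fronting: [suzeski] → [suzessi]
D Geminate Reduction: [suzessi] → [suzesi]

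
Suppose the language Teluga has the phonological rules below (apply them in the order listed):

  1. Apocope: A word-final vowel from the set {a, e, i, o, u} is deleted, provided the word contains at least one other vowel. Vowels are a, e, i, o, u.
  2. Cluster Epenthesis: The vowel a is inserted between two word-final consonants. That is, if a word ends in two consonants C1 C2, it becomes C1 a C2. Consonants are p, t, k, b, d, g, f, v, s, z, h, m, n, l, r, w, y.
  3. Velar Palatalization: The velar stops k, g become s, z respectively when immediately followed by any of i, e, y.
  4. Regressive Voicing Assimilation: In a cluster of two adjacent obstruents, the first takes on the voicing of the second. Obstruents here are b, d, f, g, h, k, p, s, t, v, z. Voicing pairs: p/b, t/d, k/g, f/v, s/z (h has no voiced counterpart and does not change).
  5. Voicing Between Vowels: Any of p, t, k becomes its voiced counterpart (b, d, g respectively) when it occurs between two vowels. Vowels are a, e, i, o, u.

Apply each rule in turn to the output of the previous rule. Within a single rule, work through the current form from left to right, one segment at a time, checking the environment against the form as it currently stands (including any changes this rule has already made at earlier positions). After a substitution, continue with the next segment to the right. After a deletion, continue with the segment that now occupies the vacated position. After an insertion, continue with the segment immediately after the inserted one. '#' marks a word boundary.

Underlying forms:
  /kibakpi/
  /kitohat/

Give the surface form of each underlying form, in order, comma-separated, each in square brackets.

/kibakpi/:
  1 Apocope: [kibakpi] → [kibakp]
  2 Cluster Epenthesis: [kibakp] → [kibakap]
  3 Velar Palatalization: [kibakap] → [sibakap]
  4 Regressive Voicing Assimilation: no change — [sibakap]
  5 Voicing Between Vowels: [sibakap] → [sibagap]
/kitohat/:
  1 Apocope: no change — [kitohat]
  2 Cluster Epenthesis: no change — [kitohat]
  3 Velar Palatalization: [kitohat] → [sitohat]
  4 Regressive Voicing Assimilation: no change — [sitohat]
  5 Voicing Between Vowels: [sitohat] → [sidohat]

[sibagap], [sidohat]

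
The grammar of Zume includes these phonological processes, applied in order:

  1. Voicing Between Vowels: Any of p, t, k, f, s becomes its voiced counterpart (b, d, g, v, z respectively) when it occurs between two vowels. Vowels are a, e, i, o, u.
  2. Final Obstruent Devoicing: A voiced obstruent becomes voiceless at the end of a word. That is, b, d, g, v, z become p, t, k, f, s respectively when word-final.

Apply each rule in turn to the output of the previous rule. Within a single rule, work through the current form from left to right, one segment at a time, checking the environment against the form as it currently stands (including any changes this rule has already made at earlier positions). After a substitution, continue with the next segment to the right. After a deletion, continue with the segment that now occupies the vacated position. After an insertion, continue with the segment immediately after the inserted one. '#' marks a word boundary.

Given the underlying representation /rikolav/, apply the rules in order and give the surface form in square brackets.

1 Voicing Between Vowels: [rikolav] → [rigolav]
2 Final Obstruent Devoicing: [rigolav] → [rigolaf]

[rigolaf]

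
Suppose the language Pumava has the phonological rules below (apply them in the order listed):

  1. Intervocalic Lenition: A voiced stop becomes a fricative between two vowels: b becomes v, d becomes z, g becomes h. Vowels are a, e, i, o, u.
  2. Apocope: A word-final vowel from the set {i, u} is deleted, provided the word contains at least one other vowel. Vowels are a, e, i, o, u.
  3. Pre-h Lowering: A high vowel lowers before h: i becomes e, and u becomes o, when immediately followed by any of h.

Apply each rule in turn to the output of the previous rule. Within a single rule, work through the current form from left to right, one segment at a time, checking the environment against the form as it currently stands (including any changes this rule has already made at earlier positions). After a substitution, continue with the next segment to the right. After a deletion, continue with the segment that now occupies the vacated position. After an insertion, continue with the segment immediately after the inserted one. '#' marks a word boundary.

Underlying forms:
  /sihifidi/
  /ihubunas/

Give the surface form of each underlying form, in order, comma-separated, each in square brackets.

[sehifiz], [ehuvunas]

/sihifidi/:
  1 Intervocalic Lenition: [sihifidi] → [sihifizi]
  2 Apocope: [sihifizi] → [sihifiz]
  3 Pre-h Lowering: [sihifiz] → [sehifiz]
/ihubunas/:
  1 Intervocalic Lenition: [ihubunas] → [ihuvunas]
  2 Apocope: no change — [ihuvunas]
  3 Pre-h Lowering: [ihuvunas] → [ehuvunas]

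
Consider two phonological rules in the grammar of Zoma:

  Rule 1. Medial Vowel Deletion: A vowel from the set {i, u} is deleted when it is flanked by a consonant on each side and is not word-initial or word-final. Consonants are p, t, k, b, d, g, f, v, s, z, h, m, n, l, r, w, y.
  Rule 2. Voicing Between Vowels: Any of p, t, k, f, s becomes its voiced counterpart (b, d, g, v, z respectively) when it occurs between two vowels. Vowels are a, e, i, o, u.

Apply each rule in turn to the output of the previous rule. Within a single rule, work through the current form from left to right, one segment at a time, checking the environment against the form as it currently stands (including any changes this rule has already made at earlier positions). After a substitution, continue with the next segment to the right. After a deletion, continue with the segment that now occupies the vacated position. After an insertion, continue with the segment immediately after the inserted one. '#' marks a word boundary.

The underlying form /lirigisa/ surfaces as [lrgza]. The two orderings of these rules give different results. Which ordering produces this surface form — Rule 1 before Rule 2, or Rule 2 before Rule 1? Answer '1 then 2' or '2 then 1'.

2 then 1

Order 1 then 2:
  1 Medial Vowel Deletion: [lirigisa] → [lrgsa]
  2 Voicing Between Vowels: no change — [lrgsa]
  result: [lrgsa]
Order 2 then 1:
  2 Voicing Between Vowels: [lirigisa] → [lirigiza]
  1 Medial Vowel Deletion: [lirigiza] → [lrgza]
  result: [lrgza]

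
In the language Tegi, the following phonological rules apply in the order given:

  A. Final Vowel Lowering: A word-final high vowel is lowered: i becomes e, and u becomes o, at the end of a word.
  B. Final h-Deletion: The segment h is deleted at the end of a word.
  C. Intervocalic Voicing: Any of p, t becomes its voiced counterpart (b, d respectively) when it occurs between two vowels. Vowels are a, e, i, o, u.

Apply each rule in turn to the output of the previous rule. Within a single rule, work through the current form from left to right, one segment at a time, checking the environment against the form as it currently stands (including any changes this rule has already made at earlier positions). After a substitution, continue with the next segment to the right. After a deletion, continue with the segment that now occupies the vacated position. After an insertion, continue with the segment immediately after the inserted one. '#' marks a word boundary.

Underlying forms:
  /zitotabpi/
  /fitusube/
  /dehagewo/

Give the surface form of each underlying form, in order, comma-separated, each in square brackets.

[zidodabpe], [fidusube], [dehagewo]

/zitotabpi/:
  A Final Vowel Lowering: [zitotabpi] → [zitotabpe]
  B Final h-Deletion: no change — [zitotabpe]
  C Intervocalic Voicing: [zitotabpe] → [zidodabpe]
/fitusube/:
  A Final Vowel Lowering: no change — [fitusube]
  B Final h-Deletion: no change — [fitusube]
  C Intervocalic Voicing: [fitusube] → [fidusube]
/dehagewo/:
  A Final Vowel Lowering: no change — [dehagewo]
  B Final h-Deletion: no change — [dehagewo]
  C Intervocalic Voicing: no change — [dehagewo]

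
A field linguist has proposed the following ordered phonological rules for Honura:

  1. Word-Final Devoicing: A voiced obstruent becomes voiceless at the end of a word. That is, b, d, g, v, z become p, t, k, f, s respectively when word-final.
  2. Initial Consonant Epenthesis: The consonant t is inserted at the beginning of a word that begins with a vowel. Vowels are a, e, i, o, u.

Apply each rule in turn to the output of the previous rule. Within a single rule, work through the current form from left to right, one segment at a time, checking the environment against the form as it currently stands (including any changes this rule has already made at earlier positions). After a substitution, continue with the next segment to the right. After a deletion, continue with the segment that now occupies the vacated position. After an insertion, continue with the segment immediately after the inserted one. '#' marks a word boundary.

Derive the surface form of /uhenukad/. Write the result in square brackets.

1 Word-Final Devoicing: [uhenukad] → [uhenukat]
2 Initial Consonant Epenthesis: [uhenukat] → [tuhenukat]

[tuhenukat]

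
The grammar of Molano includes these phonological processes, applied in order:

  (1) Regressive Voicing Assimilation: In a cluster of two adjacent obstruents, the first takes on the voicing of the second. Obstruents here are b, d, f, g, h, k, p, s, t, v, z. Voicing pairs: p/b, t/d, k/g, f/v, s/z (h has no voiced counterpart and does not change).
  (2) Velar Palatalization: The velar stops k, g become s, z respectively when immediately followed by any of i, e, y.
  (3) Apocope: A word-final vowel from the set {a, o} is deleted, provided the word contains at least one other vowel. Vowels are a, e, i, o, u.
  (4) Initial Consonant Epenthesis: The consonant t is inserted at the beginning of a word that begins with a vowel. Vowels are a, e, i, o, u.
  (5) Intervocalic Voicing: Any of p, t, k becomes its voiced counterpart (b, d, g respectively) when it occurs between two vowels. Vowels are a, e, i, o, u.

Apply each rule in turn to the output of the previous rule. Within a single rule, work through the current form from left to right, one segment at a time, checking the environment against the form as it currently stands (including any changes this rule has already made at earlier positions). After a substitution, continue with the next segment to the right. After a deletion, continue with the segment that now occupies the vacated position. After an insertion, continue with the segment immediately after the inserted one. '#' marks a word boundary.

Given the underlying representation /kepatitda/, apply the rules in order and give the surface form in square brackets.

(1) Regressive Voicing Assimilation: [kepatitda] → [kepatidda]
(2) Velar Palatalization: [kepatidda] → [sepatidda]
(3) Apocope: [sepatidda] → [sepatidd]
(4) Initial Consonant Epenthesis: no change — [sepatidd]
(5) Intervocalic Voicing: [sepatidd] → [sebadidd]

[sebadidd]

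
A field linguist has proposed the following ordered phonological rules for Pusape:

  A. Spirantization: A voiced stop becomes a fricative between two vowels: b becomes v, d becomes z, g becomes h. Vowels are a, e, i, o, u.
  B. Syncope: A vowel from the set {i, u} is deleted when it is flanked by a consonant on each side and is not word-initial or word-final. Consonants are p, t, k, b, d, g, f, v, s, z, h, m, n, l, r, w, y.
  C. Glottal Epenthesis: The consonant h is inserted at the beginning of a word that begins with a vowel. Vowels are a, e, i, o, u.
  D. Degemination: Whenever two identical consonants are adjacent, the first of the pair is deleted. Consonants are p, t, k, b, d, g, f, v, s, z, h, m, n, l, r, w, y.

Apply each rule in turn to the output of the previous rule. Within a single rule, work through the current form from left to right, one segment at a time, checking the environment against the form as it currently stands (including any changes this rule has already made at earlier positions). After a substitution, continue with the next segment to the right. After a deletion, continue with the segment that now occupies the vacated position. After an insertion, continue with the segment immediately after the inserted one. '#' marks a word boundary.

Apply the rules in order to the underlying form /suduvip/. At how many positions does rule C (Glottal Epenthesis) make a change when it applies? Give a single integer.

A Spirantization: [suduvip] → [suzuvip]
B Syncope: [suzuvip] → [szvp]
C Glottal Epenthesis: no change — [szvp]
D Degemination: no change — [szvp]
Rule C changed 0 position(s).

0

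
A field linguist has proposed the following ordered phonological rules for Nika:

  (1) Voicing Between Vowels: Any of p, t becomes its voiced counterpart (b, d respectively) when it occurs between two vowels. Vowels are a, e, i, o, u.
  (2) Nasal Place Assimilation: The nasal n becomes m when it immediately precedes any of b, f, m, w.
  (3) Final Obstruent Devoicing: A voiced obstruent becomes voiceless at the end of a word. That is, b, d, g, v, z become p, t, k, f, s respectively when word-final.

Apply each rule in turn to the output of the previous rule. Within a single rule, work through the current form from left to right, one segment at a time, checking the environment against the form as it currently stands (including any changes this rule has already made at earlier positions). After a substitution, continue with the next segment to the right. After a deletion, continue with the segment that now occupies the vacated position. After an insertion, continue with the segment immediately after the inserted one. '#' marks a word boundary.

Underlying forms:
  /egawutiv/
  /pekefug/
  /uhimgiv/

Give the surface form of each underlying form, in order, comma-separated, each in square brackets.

/egawutiv/:
  (1) Voicing Between Vowels: [egawutiv] → [egawudiv]
  (2) Nasal Place Assimilation: no change — [egawudiv]
  (3) Final Obstruent Devoicing: [egawudiv] → [egawudif]
/pekefug/:
  (1) Voicing Between Vowels: no change — [pekefug]
  (2) Nasal Place Assimilation: no change — [pekefug]
  (3) Final Obstruent Devoicing: [pekefug] → [pekefuk]
/uhimgiv/:
  (1) Voicing Between Vowels: no change — [uhimgiv]
  (2) Nasal Place Assimilation: no change — [uhimgiv]
  (3) Final Obstruent Devoicing: [uhimgiv] → [uhimgif]

[egawudif], [pekefuk], [uhimgif]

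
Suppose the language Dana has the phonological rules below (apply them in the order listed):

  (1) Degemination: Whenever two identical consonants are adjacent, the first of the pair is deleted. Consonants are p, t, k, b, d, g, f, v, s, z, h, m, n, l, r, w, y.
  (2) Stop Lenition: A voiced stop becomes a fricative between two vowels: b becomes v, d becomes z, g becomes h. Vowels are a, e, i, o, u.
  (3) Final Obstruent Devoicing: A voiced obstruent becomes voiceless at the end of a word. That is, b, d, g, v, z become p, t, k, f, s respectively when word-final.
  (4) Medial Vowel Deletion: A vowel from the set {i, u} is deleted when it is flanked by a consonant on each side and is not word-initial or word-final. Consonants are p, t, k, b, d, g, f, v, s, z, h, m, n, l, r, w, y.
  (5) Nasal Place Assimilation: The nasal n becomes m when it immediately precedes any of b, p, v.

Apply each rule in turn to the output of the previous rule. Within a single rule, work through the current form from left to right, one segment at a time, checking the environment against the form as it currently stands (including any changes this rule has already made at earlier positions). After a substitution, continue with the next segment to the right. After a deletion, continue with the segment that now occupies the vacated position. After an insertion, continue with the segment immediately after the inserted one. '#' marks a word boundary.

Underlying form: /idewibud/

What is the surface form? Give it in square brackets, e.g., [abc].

[izewvt]

(1) Degemination: no change — [idewibud]
(2) Stop Lenition: [idewibud] → [izewivud]
(3) Final Obstruent Devoicing: [izewivud] → [izewivut]
(4) Medial Vowel Deletion: [izewivut] → [izewvt]
(5) Nasal Place Assimilation: no change — [izewvt]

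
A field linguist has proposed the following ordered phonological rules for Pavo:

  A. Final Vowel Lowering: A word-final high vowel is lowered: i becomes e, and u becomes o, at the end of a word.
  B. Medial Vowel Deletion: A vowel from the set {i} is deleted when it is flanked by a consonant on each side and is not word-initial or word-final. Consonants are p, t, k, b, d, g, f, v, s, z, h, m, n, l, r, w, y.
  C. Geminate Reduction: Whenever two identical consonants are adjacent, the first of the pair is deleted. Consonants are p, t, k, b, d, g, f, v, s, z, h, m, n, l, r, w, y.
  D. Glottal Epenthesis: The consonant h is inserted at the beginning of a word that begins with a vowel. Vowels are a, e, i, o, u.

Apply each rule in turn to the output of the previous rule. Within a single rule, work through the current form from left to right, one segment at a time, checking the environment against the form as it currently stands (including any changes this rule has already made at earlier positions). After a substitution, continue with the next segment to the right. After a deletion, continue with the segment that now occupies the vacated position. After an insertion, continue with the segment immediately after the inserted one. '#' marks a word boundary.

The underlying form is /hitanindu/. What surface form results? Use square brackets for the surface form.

A Final Vowel Lowering: [hitanindu] → [hitanindo]
B Medial Vowel Deletion: [hitanindo] → [htanndo]
C Geminate Reduction: [htanndo] → [htando]
D Glottal Epenthesis: no change — [htando]

[htando]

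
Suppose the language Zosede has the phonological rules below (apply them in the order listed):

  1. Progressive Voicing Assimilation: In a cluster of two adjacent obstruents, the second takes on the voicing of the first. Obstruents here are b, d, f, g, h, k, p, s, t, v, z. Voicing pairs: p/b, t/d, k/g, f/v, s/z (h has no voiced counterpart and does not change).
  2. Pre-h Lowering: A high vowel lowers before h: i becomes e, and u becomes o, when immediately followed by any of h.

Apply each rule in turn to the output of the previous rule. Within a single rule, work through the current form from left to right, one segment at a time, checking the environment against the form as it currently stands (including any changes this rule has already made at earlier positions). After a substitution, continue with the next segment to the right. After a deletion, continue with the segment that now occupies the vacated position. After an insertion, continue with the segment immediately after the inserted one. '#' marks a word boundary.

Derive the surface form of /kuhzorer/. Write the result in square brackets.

[kohsorer]

1 Progressive Voicing Assimilation: [kuhzorer] → [kuhsorer]
2 Pre-h Lowering: [kuhsorer] → [kohsorer]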